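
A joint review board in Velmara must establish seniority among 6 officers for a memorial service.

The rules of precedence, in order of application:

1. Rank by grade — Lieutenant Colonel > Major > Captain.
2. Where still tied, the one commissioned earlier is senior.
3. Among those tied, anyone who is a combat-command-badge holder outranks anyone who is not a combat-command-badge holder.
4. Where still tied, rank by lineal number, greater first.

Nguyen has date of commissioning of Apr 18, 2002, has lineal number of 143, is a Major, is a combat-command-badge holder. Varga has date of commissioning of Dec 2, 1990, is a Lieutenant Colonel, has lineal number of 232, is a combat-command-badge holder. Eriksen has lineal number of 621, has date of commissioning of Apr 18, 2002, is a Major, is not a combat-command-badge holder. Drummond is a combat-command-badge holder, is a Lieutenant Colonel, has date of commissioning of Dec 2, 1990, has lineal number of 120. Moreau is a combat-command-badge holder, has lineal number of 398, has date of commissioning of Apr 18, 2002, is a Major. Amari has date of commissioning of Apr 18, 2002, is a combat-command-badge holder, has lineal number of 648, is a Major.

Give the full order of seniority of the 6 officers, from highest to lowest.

By grade: Varga and Drummond (Lieutenant Colonel); then Amari, Moreau, Nguyen and Eriksen (Major).
Varga and Drummond both have date of commissioning Dec 2, 1990, so the next rule applies.
Varga and Drummond are each a combat-command-badge holder, so the next rule applies.
Among Varga and Drummond, by lineal number (higher first): Varga (232) before Drummond (120).
Amari, Moreau, Nguyen and Eriksen all have date of commissioning Apr 18, 2002, so the next rule applies.
Among Amari, Moreau, Nguyen and Eriksen, a combat-command-badge holder before not a combat-command-badge holder: Amari, Moreau and Nguyen (a combat-command-badge holder) before Eriksen (not a combat-command-badge holder).
Among Amari, Moreau and Nguyen, by lineal number (higher first): Amari (648) before Moreau (398) before Nguyen (143).
Full order: Varga, Drummond, Amari, Moreau, Nguyen, Eriksen.

Varga, Drummond, Amari, Moreau, Nguyen, Eriksen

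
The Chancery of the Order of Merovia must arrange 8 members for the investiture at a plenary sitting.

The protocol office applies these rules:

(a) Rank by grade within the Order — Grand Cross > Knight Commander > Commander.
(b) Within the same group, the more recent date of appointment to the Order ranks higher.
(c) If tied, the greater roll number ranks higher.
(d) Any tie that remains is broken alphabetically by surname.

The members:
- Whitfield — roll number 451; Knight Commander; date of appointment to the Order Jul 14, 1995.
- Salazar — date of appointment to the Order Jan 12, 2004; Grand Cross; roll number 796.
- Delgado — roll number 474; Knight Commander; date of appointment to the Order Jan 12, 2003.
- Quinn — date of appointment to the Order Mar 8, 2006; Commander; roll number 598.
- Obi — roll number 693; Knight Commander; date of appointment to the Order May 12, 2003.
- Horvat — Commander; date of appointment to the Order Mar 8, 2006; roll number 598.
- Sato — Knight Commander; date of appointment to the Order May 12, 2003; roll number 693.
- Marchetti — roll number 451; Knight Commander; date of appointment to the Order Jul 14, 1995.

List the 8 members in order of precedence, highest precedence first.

Salazar, Obi, Sato, Delgado, Marchetti, Whitfield, Horvat, Quinn

By grade within the Order: Salazar (Grand Cross); then Obi, Sato, Delgado, Marchetti and Whitfield (Knight Commander); then Horvat and Quinn (Commander).
Among Obi, Sato, Delgado, Marchetti and Whitfield, by date of appointment to the Order (later first): Obi and Sato (May 12, 2003) before Delgado (Jan 12, 2003) before Marchetti and Whitfield (Jul 14, 1995).
Obi and Sato both have roll number 693, so the next rule applies.
Among Obi and Sato, alphabetically by surname: Obi before Sato.
Marchetti and Whitfield both have roll number 451, so the next rule applies.
Among Marchetti and Whitfield, alphabetically by surname: Marchetti before Whitfield.
Horvat and Quinn both have date of appointment to the Order Mar 8, 2006, so the next rule applies.
Horvat and Quinn both have roll number 598, so the next rule applies.
Among Horvat and Quinn, alphabetically by surname: Horvat before Quinn.
Full order: Salazar, Obi, Sato, Delgado, Marchetti, Whitfield, Horvat, Quinn.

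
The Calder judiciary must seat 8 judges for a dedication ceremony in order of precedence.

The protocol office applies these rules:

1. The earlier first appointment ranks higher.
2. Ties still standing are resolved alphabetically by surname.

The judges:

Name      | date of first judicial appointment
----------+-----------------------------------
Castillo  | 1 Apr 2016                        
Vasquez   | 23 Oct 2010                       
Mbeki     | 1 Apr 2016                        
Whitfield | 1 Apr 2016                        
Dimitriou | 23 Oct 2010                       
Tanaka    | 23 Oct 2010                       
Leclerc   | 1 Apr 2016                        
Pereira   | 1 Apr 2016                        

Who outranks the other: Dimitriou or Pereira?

Dimitriou

By date of first judicial appointment (earlier first): Dimitriou, Tanaka and Vasquez (each 23 Oct 2010); then Castillo, Leclerc, Mbeki, Pereira and Whitfield (each 1 Apr 2016).
Among Dimitriou, Tanaka and Vasquez, alphabetically by surname: Dimitriou before Tanaka before Vasquez.
Among Castillo, Leclerc, Mbeki, Pereira and Whitfield, alphabetically by surname: Castillo before Leclerc before Mbeki before Pereira before Whitfield.
So Dimitriou takes precedence.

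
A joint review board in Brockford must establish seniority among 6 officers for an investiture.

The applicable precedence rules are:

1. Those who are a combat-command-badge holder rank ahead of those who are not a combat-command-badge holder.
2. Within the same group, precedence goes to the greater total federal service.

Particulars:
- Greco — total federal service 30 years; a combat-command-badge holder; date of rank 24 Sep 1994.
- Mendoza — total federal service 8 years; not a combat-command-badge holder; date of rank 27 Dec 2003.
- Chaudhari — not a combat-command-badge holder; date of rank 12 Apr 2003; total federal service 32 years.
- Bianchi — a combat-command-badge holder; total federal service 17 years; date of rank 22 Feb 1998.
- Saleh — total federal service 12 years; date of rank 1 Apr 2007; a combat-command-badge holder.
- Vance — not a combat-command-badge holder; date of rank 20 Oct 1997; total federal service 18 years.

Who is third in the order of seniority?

By the first rule: Greco, Bianchi and Saleh (each a combat-command-badge holder); then Chaudhari, Vance and Mendoza (each not a combat-command-badge holder).
Among Greco, Bianchi and Saleh, by total federal service (higher first): Greco (30 years) before Bianchi (17 years) before Saleh (12 years).
Among Chaudhari, Vance and Mendoza, by total federal service (higher first): Chaudhari (32 years) before Vance (18 years) before Mendoza (8 years).
Order: Greco, Bianchi, Saleh, Chaudhari, Vance, Mendoza.

Saleh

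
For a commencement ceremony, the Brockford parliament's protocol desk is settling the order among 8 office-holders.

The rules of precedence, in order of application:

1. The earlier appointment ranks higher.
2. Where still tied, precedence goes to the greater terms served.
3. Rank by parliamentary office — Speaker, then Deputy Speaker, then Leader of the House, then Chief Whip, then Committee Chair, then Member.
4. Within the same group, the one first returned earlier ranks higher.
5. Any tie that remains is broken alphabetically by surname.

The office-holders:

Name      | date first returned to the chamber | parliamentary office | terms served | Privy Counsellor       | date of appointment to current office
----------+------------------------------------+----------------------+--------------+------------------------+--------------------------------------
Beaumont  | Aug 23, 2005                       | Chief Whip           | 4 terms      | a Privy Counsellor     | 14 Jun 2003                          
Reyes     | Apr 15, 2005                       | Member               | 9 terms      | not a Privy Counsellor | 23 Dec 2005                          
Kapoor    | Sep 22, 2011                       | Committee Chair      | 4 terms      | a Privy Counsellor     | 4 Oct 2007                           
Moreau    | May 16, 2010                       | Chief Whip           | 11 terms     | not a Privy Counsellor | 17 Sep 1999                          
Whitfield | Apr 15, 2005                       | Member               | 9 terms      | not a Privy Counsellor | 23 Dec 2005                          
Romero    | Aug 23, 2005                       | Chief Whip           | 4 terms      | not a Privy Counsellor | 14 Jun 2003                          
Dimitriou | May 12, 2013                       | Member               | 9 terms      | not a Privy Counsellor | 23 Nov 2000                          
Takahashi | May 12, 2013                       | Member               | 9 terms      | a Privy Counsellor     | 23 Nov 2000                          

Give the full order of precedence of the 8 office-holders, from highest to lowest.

Moreau, Dimitriou, Takahashi, Beaumont, Romero, Reyes, Whitfield, Kapoor

By date of appointment to current office (earlier first): Moreau (17 Sep 1999); then Dimitriou and Takahashi (both 23 Nov 2000); then Beaumont and Romero (both 14 Jun 2003); then Reyes and Whitfield (both 23 Dec 2005); then Kapoor (4 Oct 2007).
Dimitriou and Takahashi both have terms served 9 terms, so the next rule applies.
Dimitriou and Takahashi are each Member, so the next rule applies.
Dimitriou and Takahashi both have date first returned to the chamber May 12, 2013, so the next rule applies.
Among Dimitriou and Takahashi, alphabetically by surname: Dimitriou before Takahashi.
Beaumont and Romero both have terms served 4 terms, so the next rule applies.
Beaumont and Romero are each Chief Whip, so the next rule applies.
Beaumont and Romero both have date first returned to the chamber Aug 23, 2005, so the next rule applies.
Among Beaumont and Romero, alphabetically by surname: Beaumont before Romero.
Reyes and Whitfield both have terms served 9 terms, so the next rule applies.
Reyes and Whitfield are each Member, so the next rule applies.
Reyes and Whitfield both have date first returned to the chamber Apr 15, 2005, so the next rule applies.
Among Reyes and Whitfield, alphabetically by surname: Reyes before Whitfield.
Full order: Moreau, Dimitriou, Takahashi, Beaumont, Romero, Reyes, Whitfield, Kapoor.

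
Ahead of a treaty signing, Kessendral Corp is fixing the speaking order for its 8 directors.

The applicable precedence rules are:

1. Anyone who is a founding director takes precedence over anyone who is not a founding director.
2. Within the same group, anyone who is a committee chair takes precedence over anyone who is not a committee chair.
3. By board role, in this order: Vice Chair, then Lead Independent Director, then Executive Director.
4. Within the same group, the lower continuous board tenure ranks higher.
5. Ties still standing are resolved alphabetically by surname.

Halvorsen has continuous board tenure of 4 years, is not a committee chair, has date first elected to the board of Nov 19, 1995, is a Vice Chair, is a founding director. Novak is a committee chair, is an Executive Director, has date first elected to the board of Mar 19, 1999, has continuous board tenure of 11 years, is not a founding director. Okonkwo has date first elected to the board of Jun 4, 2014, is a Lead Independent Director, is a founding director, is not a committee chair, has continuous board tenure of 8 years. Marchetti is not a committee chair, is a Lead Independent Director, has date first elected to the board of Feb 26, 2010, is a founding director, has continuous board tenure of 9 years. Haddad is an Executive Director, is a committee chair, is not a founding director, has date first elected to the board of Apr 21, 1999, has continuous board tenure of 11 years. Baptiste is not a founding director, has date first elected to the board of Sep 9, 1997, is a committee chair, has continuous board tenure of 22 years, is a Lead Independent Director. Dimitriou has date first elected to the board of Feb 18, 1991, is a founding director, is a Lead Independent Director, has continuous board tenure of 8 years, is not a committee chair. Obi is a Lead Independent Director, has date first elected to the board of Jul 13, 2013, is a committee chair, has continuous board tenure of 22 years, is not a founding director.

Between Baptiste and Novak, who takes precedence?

By the first rule: Halvorsen, Dimitriou, Okonkwo and Marchetti (each a founding director); then Baptiste, Obi, Haddad and Novak (each not a founding director).
Halvorsen, Dimitriou, Okonkwo and Marchetti are each not a committee chair, so the next rule applies.
Among Halvorsen, Dimitriou, Okonkwo and Marchetti, by board role: Halvorsen (Vice Chair) before Dimitriou, Okonkwo and Marchetti (Lead Independent Director).
Among Dimitriou, Okonkwo and Marchetti, by continuous board tenure (lower first): Dimitriou and Okonkwo (8 years) before Marchetti (9 years).
Among Dimitriou and Okonkwo, alphabetically by surname: Dimitriou before Okonkwo.
Baptiste, Obi, Haddad and Novak are each a committee chair, so the next rule applies.
Among Baptiste, Obi, Haddad and Novak, by board role: Baptiste and Obi (Lead Independent Director) before Haddad and Novak (Executive Director).
Baptiste and Obi both have continuous board tenure 22 years, so the next rule applies.
Among Baptiste and Obi, alphabetically by surname: Baptiste before Obi.
Haddad and Novak both have continuous board tenure 11 years, so the next rule applies.
Among Haddad and Novak, alphabetically by surname: Haddad before Novak.
So Baptiste takes precedence.

Baptiste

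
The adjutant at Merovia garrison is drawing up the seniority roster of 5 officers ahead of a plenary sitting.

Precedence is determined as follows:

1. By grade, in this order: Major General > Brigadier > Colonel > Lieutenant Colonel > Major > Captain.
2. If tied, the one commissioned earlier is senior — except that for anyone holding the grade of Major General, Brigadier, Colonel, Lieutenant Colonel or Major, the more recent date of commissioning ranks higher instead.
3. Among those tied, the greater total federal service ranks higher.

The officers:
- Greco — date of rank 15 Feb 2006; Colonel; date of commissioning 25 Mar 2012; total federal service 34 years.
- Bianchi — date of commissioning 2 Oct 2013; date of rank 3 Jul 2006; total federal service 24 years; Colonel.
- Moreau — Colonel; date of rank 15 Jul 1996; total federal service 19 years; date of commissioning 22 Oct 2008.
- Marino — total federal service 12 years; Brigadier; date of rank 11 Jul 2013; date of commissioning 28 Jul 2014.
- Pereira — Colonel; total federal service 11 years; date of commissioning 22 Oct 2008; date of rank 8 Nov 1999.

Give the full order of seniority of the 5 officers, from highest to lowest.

Marino, Bianchi, Greco, Moreau, Pereira

By grade: Marino (Brigadier); then Bianchi, Greco, Moreau and Pereira (Colonel).
Among Bianchi, Greco, Moreau and Pereira, by date of commissioning (later first) (reversed rule for this group): Bianchi (2 Oct 2013) before Greco (25 Mar 2012) before Moreau and Pereira (22 Oct 2008).
Among Moreau and Pereira, by total federal service (higher first): Moreau (19 years) before Pereira (11 years).
Full order: Marino, Bianchi, Greco, Moreau, Pereira.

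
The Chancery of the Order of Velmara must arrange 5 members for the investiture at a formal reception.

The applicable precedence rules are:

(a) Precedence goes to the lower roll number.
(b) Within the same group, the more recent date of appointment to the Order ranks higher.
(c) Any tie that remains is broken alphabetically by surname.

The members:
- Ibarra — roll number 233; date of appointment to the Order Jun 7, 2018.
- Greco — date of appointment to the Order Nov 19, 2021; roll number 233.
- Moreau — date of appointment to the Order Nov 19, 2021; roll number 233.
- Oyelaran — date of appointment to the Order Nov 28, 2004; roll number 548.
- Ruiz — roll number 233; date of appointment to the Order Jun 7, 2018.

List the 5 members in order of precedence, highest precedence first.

Greco, Moreau, Ibarra, Ruiz, Oyelaran

By roll number (lower first): Greco, Moreau, Ibarra and Ruiz (each 233); then Oyelaran (548).
Among Greco, Moreau, Ibarra and Ruiz, by date of appointment to the Order (later first): Greco and Moreau (Nov 19, 2021) before Ibarra and Ruiz (Jun 7, 2018).
Among Greco and Moreau, alphabetically by surname: Greco before Moreau.
Among Ibarra and Ruiz, alphabetically by surname: Ibarra before Ruiz.
Full order: Greco, Moreau, Ibarra, Ruiz, Oyelaran.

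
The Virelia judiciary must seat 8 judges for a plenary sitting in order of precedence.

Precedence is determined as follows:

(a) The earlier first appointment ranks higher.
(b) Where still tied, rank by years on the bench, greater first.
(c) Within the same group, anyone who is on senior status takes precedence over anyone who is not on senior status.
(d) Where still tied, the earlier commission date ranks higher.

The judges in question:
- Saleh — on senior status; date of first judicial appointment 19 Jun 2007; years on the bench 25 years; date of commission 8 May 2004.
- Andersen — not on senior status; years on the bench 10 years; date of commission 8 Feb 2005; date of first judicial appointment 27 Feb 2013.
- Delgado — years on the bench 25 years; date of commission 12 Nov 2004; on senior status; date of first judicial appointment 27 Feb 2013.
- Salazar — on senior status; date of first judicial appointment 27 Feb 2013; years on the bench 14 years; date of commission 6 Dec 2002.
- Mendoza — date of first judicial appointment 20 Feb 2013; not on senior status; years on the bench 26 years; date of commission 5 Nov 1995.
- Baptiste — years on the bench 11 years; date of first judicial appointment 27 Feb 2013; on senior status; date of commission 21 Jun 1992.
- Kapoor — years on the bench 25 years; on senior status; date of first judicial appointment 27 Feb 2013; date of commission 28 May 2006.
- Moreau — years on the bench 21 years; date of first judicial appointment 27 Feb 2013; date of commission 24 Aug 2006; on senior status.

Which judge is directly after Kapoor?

By date of first judicial appointment (earlier first): Saleh (19 Jun 2007); then Mendoza (20 Feb 2013); then Delgado, Kapoor, Moreau, Salazar, Baptiste and Andersen (each 27 Feb 2013).
Among Delgado, Kapoor, Moreau, Salazar, Baptiste and Andersen, by years on the bench (higher first): Delgado and Kapoor (25 years) before Moreau (21 years) before Salazar (14 years) before Baptiste (11 years) before Andersen (10 years).
Delgado and Kapoor are each on senior status, so the next rule applies.
Among Delgado and Kapoor, by date of commission (earlier first): Delgado (12 Nov 2004) before Kapoor (28 May 2006).
Order: Saleh, Mendoza, Delgado, Kapoor, Moreau, Salazar, Baptiste, Andersen.

Moreau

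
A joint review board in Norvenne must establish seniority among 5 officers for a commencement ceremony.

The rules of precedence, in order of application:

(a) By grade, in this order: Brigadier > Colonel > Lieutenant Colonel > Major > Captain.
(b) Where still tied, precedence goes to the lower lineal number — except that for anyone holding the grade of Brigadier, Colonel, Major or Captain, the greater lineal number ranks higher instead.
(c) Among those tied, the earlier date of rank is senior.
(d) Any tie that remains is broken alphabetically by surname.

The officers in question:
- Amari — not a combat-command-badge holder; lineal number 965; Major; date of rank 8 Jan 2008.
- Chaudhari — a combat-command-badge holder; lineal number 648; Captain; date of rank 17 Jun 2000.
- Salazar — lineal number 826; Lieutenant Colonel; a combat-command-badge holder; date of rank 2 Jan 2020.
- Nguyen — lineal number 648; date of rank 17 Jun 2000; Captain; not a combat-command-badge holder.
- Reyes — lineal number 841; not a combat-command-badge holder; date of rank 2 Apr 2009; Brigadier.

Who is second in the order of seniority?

By grade: Reyes (Brigadier); then Salazar (Lieutenant Colonel); then Amari (Major); then Chaudhari and Nguyen (Captain).
Chaudhari and Nguyen both have lineal number 648, so the next rule applies.
Chaudhari and Nguyen both have date of rank 17 Jun 2000, so the next rule applies.
Among Chaudhari and Nguyen, alphabetically by surname: Chaudhari before Nguyen.
Order: Reyes, Salazar, Amari, Chaudhari, Nguyen.

Salazar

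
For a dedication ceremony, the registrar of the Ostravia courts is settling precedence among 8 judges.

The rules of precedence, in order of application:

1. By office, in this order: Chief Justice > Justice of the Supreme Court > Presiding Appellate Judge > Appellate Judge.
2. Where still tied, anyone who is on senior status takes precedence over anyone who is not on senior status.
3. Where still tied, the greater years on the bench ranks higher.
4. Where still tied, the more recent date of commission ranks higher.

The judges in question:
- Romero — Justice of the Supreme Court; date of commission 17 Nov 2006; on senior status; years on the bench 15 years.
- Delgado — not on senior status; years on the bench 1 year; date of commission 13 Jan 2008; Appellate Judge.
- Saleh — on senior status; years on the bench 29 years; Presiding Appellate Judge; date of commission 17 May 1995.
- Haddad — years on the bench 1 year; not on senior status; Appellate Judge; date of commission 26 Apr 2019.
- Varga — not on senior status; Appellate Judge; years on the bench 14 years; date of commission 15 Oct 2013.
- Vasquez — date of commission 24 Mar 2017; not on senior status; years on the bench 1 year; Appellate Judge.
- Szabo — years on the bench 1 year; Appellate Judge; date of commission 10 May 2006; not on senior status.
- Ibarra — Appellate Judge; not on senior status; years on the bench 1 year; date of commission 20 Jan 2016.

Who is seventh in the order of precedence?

Delgado

By office: Romero (Justice of the Supreme Court); then Saleh (Presiding Appellate Judge); then Varga, Haddad, Vasquez, Ibarra, Delgado and Szabo (Appellate Judge).
Varga, Haddad, Vasquez, Ibarra, Delgado and Szabo are each not on senior status, so the next rule applies.
Among Varga, Haddad, Vasquez, Ibarra, Delgado and Szabo, by years on the bench (higher first): Varga (14 years) before Haddad, Vasquez, Ibarra, Delgado and Szabo (1 year).
Among Haddad, Vasquez, Ibarra, Delgado and Szabo, by date of commission (later first): Haddad (26 Apr 2019) before Vasquez (24 Mar 2017) before Ibarra (20 Jan 2016) before Delgado (13 Jan 2008) before Szabo (10 May 2006).
Order: Romero, Saleh, Varga, Haddad, Vasquez, Ibarra, Delgado, Szabo.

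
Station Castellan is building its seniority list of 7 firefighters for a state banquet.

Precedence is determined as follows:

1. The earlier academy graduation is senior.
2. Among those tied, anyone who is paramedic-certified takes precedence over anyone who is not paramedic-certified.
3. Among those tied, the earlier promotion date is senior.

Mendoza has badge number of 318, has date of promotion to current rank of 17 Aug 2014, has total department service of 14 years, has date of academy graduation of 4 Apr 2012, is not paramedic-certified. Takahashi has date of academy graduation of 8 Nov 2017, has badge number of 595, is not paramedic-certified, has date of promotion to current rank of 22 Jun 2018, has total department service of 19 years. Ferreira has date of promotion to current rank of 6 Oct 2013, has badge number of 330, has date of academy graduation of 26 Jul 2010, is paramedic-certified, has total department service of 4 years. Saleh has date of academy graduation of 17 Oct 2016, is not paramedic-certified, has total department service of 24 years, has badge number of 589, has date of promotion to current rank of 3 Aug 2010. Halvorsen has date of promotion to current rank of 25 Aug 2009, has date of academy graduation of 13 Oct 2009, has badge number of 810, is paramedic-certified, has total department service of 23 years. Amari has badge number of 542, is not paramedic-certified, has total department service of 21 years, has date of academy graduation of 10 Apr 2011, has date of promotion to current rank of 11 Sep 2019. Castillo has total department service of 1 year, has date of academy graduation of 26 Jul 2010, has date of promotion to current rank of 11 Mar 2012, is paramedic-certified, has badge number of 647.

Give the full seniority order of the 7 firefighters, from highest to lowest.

By date of academy graduation (earlier first): Halvorsen (13 Oct 2009); then Castillo and Ferreira (both 26 Jul 2010); then Amari (10 Apr 2011); then Mendoza (4 Apr 2012); then Saleh (17 Oct 2016); then Takahashi (8 Nov 2017).
Castillo and Ferreira are each paramedic-certified, so the next rule applies.
Among Castillo and Ferreira, by date of promotion to current rank (earlier first): Castillo (11 Mar 2012) before Ferreira (6 Oct 2013).
Full order: Halvorsen, Castillo, Ferreira, Amari, Mendoza, Saleh, Takahashi.

Halvorsen, Castillo, Ferreira, Amari, Mendoza, Saleh, Takahashi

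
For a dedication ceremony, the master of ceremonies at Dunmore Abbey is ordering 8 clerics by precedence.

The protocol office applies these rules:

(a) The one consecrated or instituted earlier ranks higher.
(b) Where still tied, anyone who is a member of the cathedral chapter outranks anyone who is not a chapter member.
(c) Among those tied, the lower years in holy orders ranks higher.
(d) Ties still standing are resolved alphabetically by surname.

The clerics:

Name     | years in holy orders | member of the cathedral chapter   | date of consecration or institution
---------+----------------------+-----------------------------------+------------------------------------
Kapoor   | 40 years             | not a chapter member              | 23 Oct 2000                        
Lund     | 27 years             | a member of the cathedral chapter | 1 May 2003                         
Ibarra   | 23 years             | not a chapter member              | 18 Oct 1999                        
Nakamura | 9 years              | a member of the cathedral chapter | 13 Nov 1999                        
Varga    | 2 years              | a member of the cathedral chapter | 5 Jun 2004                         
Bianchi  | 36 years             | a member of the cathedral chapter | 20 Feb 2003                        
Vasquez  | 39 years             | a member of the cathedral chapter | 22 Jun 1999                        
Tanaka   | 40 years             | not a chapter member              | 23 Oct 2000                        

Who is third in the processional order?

By date of consecration or institution (earlier first): Vasquez (22 Jun 1999); then Ibarra (18 Oct 1999); then Nakamura (13 Nov 1999); then Kapoor and Tanaka (both 23 Oct 2000); then Bianchi (20 Feb 2003); then Lund (1 May 2003); then Varga (5 Jun 2004).
Kapoor and Tanaka are each not a chapter member, so the next rule applies.
Kapoor and Tanaka both have years in holy orders 40 years, so the next rule applies.
Among Kapoor and Tanaka, alphabetically by surname: Kapoor before Tanaka.
Order: Vasquez, Ibarra, Nakamura, Kapoor, Tanaka, Bianchi, Lund, Varga.

Nakamura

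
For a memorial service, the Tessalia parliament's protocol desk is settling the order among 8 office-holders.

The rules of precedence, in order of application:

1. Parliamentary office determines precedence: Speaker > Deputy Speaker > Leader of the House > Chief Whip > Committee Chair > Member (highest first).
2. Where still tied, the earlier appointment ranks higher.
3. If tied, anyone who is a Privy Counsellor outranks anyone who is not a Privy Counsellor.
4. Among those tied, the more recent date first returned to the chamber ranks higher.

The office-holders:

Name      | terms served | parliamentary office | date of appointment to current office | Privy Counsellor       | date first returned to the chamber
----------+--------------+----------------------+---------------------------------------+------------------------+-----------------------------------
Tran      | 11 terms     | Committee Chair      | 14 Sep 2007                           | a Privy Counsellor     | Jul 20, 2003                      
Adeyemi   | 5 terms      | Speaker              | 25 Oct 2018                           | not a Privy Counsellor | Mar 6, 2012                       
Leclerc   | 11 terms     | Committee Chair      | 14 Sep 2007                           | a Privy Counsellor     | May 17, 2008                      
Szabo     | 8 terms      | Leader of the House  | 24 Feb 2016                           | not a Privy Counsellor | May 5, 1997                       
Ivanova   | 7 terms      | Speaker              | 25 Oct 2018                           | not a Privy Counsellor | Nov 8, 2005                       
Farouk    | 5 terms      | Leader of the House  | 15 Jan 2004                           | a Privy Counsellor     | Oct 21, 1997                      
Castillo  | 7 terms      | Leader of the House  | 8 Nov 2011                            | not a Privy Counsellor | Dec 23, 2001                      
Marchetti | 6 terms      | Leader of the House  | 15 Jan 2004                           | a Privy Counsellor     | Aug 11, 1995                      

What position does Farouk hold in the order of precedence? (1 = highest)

By parliamentary office: Adeyemi and Ivanova (Speaker); then Farouk, Marchetti, Castillo and Szabo (Leader of the House); then Leclerc and Tran (Committee Chair).
Adeyemi and Ivanova both have date of appointment to current office 25 Oct 2018, so the next rule applies.
Adeyemi and Ivanova are each not a Privy Counsellor, so the next rule applies.
Among Adeyemi and Ivanova, by date first returned to the chamber (later first): Adeyemi (Mar 6, 2012) before Ivanova (Nov 8, 2005).
Among Farouk, Marchetti, Castillo and Szabo, by date of appointment to current office (earlier first): Farouk and Marchetti (15 Jan 2004) before Castillo (8 Nov 2011) before Szabo (24 Feb 2016).
Farouk and Marchetti are each a Privy Counsellor, so the next rule applies.
Among Farouk and Marchetti, by date first returned to the chamber (later first): Farouk (Oct 21, 1997) before Marchetti (Aug 11, 1995).
Leclerc and Tran both have date of appointment to current office 14 Sep 2007, so the next rule applies.
Leclerc and Tran are each a Privy Counsellor, so the next rule applies.
Among Leclerc and Tran, by date first returned to the chamber (later first): Leclerc (May 17, 2008) before Tran (Jul 20, 2003).
Order: Adeyemi, Ivanova, Farouk, Marchetti, Castillo, Szabo, Leclerc, Tran. So position 3.

3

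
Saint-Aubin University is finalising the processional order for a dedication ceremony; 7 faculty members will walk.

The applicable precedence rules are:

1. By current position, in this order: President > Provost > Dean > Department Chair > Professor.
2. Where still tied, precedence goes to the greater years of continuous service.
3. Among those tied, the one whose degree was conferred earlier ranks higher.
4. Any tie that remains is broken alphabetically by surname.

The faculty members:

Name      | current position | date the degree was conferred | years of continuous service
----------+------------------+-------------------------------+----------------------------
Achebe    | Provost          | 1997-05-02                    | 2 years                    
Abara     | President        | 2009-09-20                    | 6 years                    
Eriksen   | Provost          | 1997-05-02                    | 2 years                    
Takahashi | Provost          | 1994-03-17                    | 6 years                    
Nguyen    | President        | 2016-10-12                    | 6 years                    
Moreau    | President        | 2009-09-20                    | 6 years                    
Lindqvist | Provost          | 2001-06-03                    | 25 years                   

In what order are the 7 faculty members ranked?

Abara, Moreau, Nguyen, Lindqvist, Takahashi, Achebe, Eriksen

By current position: Abara, Moreau and Nguyen (President); then Lindqvist, Takahashi, Achebe and Eriksen (Provost).
Abara, Moreau and Nguyen all have years of continuous service 6 years, so the next rule applies.
Among Abara, Moreau and Nguyen, by date the degree was conferred (earlier first): Abara and Moreau (2009-09-20) before Nguyen (2016-10-12).
Among Abara and Moreau, alphabetically by surname: Abara before Moreau.
Among Lindqvist, Takahashi, Achebe and Eriksen, by years of continuous service (higher first): Lindqvist (25 years) before Takahashi (6 years) before Achebe and Eriksen (2 years).
Achebe and Eriksen both have date the degree was conferred 1997-05-02, so the next rule applies.
Among Achebe and Eriksen, alphabetically by surname: Achebe before Eriksen.
Full order: Abara, Moreau, Nguyen, Lindqvist, Takahashi, Achebe, Eriksen.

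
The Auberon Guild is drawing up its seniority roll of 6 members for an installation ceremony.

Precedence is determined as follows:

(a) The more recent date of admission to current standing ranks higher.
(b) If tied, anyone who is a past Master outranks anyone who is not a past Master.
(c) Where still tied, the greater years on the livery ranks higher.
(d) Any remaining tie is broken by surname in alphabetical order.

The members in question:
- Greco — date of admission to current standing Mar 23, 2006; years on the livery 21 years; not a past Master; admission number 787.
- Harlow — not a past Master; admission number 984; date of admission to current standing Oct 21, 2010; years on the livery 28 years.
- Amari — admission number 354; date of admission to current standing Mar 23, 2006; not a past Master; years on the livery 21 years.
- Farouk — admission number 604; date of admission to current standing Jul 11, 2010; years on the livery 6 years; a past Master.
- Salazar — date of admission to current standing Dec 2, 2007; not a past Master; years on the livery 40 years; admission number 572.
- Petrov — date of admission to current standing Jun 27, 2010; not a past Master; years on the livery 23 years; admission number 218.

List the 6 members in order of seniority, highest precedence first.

By date of admission to current standing (later first): Harlow (Oct 21, 2010); then Farouk (Jul 11, 2010); then Petrov (Jun 27, 2010); then Salazar (Dec 2, 2007); then Amari and Greco (both Mar 23, 2006).
Amari and Greco are each not a past Master, so the next rule applies.
Amari and Greco both have years on the livery 21 years, so the next rule applies.
Among Amari and Greco, alphabetically by surname: Amari before Greco.
Full order: Harlow, Farouk, Petrov, Salazar, Amari, Greco.

Harlow, Farouk, Petrov, Salazar, Amari, Greco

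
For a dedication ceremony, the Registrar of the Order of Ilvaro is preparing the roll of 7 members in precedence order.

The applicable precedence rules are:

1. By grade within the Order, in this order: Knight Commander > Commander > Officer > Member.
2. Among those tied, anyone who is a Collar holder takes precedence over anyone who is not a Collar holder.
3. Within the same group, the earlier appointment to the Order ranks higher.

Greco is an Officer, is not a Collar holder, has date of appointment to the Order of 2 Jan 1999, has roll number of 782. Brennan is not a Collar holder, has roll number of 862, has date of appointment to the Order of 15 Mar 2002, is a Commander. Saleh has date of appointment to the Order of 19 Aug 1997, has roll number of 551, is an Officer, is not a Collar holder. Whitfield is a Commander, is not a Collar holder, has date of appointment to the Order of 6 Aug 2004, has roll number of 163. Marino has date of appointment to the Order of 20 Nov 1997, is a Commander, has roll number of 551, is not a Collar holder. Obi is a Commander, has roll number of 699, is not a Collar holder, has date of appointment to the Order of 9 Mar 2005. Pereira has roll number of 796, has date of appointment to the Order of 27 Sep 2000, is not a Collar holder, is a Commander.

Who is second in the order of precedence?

By grade within the Order: Marino, Pereira, Brennan, Whitfield and Obi (Commander); then Saleh and Greco (Officer).
Marino, Pereira, Brennan, Whitfield and Obi are each not a Collar holder, so the next rule applies.
Among Marino, Pereira, Brennan, Whitfield and Obi, by date of appointment to the Order (earlier first): Marino (20 Nov 1997) before Pereira (27 Sep 2000) before Brennan (15 Mar 2002) before Whitfield (6 Aug 2004) before Obi (9 Mar 2005).
Saleh and Greco are each not a Collar holder, so the next rule applies.
Among Saleh and Greco, by date of appointment to the Order (earlier first): Saleh (19 Aug 1997) before Greco (2 Jan 1999).
Order: Marino, Pereira, Brennan, Whitfield, Obi, Saleh, Greco.

Pereira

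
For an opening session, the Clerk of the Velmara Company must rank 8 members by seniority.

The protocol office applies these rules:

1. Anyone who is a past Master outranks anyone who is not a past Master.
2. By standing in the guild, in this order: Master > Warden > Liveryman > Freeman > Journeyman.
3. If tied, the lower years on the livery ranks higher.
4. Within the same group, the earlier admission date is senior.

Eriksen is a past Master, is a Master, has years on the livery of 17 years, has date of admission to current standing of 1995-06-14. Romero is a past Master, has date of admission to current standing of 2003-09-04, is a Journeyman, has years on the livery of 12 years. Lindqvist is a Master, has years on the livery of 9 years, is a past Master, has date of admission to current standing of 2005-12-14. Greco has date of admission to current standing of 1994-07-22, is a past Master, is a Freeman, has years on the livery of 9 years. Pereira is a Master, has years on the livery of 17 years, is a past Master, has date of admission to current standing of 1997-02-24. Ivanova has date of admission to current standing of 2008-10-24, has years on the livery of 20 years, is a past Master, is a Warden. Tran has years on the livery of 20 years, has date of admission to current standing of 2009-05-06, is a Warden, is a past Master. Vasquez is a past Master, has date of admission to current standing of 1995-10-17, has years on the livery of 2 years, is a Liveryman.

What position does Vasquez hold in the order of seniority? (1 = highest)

By the first rule: Lindqvist, Eriksen, Pereira, Ivanova, Tran, Vasquez, Greco and Romero (each a past Master).
Among Lindqvist, Eriksen, Pereira, Ivanova, Tran, Vasquez, Greco and Romero, by standing in the guild: Lindqvist, Eriksen and Pereira (Master) before Ivanova and Tran (Warden) before Vasquez (Liveryman) before Greco (Freeman) before Romero (Journeyman).
Among Lindqvist, Eriksen and Pereira, by years on the livery (lower first): Lindqvist (9 years) before Eriksen and Pereira (17 years).
Among Eriksen and Pereira, by date of admission to current standing (earlier first): Eriksen (1995-06-14) before Pereira (1997-02-24).
Ivanova and Tran both have years on the livery 20 years, so the next rule applies.
Among Ivanova and Tran, by date of admission to current standing (earlier first): Ivanova (2008-10-24) before Tran (2009-05-06).
Order: Lindqvist, Eriksen, Pereira, Ivanova, Tran, Vasquez, Greco, Romero. So position 6.

6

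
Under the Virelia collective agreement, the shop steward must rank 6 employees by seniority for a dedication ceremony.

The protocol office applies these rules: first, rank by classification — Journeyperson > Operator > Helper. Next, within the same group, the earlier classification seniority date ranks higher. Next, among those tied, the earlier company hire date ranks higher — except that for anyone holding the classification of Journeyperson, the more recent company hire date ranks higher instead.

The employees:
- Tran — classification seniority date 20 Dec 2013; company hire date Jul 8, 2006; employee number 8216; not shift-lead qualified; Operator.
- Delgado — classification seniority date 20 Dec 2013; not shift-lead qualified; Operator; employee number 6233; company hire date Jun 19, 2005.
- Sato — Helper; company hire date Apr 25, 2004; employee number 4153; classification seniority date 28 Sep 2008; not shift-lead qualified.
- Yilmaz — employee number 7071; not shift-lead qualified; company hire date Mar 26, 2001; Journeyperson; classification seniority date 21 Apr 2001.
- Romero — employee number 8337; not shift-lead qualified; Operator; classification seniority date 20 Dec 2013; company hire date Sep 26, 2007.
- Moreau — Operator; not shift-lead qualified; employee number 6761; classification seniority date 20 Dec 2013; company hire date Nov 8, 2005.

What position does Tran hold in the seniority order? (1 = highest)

By classification: Yilmaz (Journeyperson); then Delgado, Moreau, Tran and Romero (Operator); then Sato (Helper).
Delgado, Moreau, Tran and Romero all have classification seniority date 20 Dec 2013, so the next rule applies.
Among Delgado, Moreau, Tran and Romero, by company hire date (earlier first): Delgado (Jun 19, 2005) before Moreau (Nov 8, 2005) before Tran (Jul 8, 2006) before Romero (Sep 26, 2007).
Order: Yilmaz, Delgado, Moreau, Tran, Romero, Sato. So position 4.

4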